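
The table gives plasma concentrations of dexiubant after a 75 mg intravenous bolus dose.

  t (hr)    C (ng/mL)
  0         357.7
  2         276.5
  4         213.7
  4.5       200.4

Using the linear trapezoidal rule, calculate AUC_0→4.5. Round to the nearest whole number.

Trapezoidal AUC_0→4.5:
  [0→2]: (357.7+276.5)/2 × 2 = 634.2
  [2→4]: (276.5+213.7)/2 × 2 = 490.2
  [4→4.5]: (213.7+200.4)/2 × 0.5 = 103.525
  Sum = 1227.925 ng/mL·hr

AUC = 1228 ng/mL·hr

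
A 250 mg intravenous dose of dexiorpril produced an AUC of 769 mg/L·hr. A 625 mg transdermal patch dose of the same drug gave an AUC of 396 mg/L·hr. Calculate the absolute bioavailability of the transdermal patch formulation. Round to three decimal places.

F = 0.206

F = (AUC_ev / D_ev) / (AUC_iv / D_iv)
  = (396/625) / (769/250)
  = 0.6336 / 3.076 = 0.2060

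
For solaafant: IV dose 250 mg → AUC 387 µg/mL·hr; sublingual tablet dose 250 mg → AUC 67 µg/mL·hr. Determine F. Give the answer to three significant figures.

F = 0.173

F = (AUC_ev / D_ev) / (AUC_iv / D_iv)
  = (67/250) / (387/250)
  = 0.268 / 1.548 = 0.1731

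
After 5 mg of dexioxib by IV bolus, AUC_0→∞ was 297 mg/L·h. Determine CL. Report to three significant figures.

CL = Dose_iv / AUC_0→∞
   = 5 / 297 = 0.016835 L/h

CL = 0.0168 L/h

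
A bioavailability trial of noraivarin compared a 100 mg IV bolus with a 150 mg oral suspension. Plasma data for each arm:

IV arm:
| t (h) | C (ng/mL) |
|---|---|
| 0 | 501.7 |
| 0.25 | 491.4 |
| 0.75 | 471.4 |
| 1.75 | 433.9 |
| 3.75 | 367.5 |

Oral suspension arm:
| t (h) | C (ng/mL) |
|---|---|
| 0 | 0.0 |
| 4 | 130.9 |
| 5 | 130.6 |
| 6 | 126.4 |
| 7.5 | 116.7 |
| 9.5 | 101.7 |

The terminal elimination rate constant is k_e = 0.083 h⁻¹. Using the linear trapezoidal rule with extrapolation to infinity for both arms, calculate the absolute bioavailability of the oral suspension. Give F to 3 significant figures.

F = 0.237

Trapezoidal AUC_0→3.75 (IV):
  [0→0.25]: (501.7+491.4)/2 × 0.25 = 124.1375
  [0.25→0.75]: (491.4+471.4)/2 × 0.5 = 240.7
  [0.75→1.75]: (471.4+433.9)/2 × 1 = 452.65
  [1.75→3.75]: (433.9+367.5)/2 × 2 = 801.4
  Sum = 1618.8875 ng/mL·h
IV tail: 367.5/0.083 = 4427.711; AUC_iv,0→∞ = 1618.8875 + 4427.711 = 6046.5985 ng/mL·h
Trapezoidal AUC_0→9.5 (oral suspension):
  [0→4]: (0.0+130.9)/2 × 4 = 261.8
  [4→5]: (130.9+130.6)/2 × 1 = 130.75
  [5→6]: (130.6+126.4)/2 × 1 = 128.5
  [6→7.5]: (126.4+116.7)/2 × 1.5 = 182.325
  [7.5→9.5]: (116.7+101.7)/2 × 2 = 218.4
  Sum = 921.775 ng/mL·h
oral suspension tail: 101.7/0.083 = 1225.301; AUC_ev,0→∞ = 921.775 + 1225.301 = 2147.076 ng/mL·h
F = (AUC_ev/D_ev)/(AUC_iv/D_iv) = (2147.076/150)/(6046.5985/100) = 14.31384/60.465985 = 0.2367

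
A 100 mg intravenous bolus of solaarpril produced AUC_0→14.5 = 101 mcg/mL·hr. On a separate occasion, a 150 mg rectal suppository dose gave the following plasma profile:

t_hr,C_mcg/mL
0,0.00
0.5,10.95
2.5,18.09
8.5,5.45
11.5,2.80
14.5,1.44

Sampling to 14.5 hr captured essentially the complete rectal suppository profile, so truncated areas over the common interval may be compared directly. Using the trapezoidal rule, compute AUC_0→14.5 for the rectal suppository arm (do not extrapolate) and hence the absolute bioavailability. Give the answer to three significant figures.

Trapezoidal AUC_0→14.5 (rectal suppository):
  [0→0.5]: (0.00+10.95)/2 × 0.5 = 2.7375
  [0.5→2.5]: (10.95+18.09)/2 × 2 = 29.04
  [2.5→8.5]: (18.09+5.45)/2 × 6 = 70.62
  [8.5→11.5]: (5.45+2.80)/2 × 3 = 12.375
  [11.5→14.5]: (2.80+1.44)/2 × 3 = 6.36
  Sum = 121.1325 mcg/mL·hr
F = (AUC_ev/D_ev)/(AUC_iv/D_iv) = (121.1325/150)/(101/100) = 0.80755/1.01 = 0.7996

F = 0.800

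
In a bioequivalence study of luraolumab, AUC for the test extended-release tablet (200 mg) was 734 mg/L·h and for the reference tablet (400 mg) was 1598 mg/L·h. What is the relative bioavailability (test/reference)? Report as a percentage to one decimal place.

F_rel = (AUC_test/D_test) / (AUC_ref/D_ref)
      = (734/200) / (1598/400)
      = 3.67 / 3.995 = 0.9186 = 91.86%

F_rel = 91.9%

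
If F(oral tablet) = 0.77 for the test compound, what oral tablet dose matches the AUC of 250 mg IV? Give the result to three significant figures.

For equal systemic exposure: F × D_ev = D_iv
D_ev = D_iv / F = 250 / 0.77 = 324.675 mg

D_oral = 325 mg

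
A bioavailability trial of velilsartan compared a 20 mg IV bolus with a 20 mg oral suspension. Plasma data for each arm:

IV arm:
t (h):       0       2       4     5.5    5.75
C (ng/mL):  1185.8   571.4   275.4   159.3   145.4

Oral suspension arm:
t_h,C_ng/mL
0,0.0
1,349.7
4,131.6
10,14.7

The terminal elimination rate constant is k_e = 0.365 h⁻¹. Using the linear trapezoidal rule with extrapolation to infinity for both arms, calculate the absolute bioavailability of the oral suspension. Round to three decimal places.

Trapezoidal AUC_0→5.75 (IV):
  [0→2]: (1185.8+571.4)/2 × 2 = 1757.2
  [2→4]: (571.4+275.4)/2 × 2 = 846.8
  [4→5.5]: (275.4+159.3)/2 × 1.5 = 326.025
  [5.5→5.75]: (159.3+145.4)/2 × 0.25 = 38.0875
  Sum = 2968.1125 ng/mL·h
IV tail: 145.4/0.365 = 398.356; AUC_iv,0→∞ = 2968.1125 + 398.356 = 3366.4685 ng/mL·h
Trapezoidal AUC_0→10 (oral suspension):
  [0→1]: (0.0+349.7)/2 × 1 = 174.85
  [1→4]: (349.7+131.6)/2 × 3 = 721.95
  [4→10]: (131.6+14.7)/2 × 6 = 438.9
  Sum = 1335.7 ng/mL·h
oral suspension tail: 14.7/0.365 = 40.274; AUC_ev,0→∞ = 1335.7 + 40.274 = 1375.974 ng/mL·h
F = (AUC_ev/D_ev)/(AUC_iv/D_iv) = (1375.974/20)/(3366.4685/20) = 68.7987/168.323 = 0.4087

F = 0.409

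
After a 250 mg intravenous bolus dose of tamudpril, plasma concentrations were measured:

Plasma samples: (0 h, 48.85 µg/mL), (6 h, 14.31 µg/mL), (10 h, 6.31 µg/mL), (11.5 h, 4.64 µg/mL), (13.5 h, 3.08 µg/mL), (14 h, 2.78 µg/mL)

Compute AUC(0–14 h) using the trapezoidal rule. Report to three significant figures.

AUC = 248 µg/mL·h

Trapezoidal AUC_0→14:
  [0→6]: (48.85+14.31)/2 × 6 = 189.48
  [6→10]: (14.31+6.31)/2 × 4 = 41.24
  [10→11.5]: (6.31+4.64)/2 × 1.5 = 8.2125
  [11.5→13.5]: (4.64+3.08)/2 × 2 = 7.72
  [13.5→14]: (3.08+2.78)/2 × 0.5 = 1.465
  Sum = 248.1175 µg/mL·h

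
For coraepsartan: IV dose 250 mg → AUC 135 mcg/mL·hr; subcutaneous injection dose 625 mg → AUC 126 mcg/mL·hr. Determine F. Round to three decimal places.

F = 0.373

F = (AUC_ev / D_ev) / (AUC_iv / D_iv)
  = (126/625) / (135/250)
  = 0.2016 / 0.54 = 0.3733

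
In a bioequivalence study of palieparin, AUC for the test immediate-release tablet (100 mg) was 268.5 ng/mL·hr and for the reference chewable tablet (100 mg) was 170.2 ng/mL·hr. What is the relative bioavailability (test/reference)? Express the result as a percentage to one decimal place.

F_rel = 157.8%

F_rel = (AUC_test/D_test) / (AUC_ref/D_ref)
      = (268.5/100) / (170.2/100)
      = 2.685 / 1.702 = 1.5776 = 157.76%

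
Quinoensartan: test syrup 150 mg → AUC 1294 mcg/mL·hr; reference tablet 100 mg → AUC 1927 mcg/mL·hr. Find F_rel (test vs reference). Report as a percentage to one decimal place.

F_rel = (AUC_test/D_test) / (AUC_ref/D_ref)
      = (1294/150) / (1927/100)
      = 8.62667 / 19.27 = 0.4477 = 44.77%

F_rel = 44.8%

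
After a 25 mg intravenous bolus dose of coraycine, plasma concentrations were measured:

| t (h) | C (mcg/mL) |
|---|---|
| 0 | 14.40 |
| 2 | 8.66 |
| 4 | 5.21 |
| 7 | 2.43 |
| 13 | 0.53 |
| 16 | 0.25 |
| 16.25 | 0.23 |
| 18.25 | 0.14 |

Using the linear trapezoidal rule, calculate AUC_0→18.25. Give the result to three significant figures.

AUC = 58.9 mcg/mL·h

Trapezoidal AUC_0→18.25:
  [0→2]: (14.40+8.66)/2 × 2 = 23.06
  [2→4]: (8.66+5.21)/2 × 2 = 13.87
  [4→7]: (5.21+2.43)/2 × 3 = 11.46
  [7→13]: (2.43+0.53)/2 × 6 = 8.88
  [13→16]: (0.53+0.25)/2 × 3 = 1.17
  [16→16.25]: (0.25+0.23)/2 × 0.25 = 0.06
  [16.25→18.25]: (0.23+0.14)/2 × 2 = 0.37
  Sum = 58.87 mcg/mL·h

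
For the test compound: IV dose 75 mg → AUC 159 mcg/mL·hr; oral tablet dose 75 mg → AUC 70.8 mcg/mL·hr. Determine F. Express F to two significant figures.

F = (AUC_ev / D_ev) / (AUC_iv / D_iv)
  = (70.8/75) / (159/75)
  = 0.944 / 2.12 = 0.4453

F = 0.45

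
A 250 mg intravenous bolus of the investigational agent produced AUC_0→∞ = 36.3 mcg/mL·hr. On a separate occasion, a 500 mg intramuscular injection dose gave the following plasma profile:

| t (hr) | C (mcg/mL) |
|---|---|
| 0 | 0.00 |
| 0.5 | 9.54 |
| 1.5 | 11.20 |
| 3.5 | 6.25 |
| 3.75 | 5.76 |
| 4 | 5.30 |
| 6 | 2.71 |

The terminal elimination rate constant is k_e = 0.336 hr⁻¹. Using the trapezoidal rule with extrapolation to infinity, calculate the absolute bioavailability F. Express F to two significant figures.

Trapezoidal AUC_0→6 (intramuscular injection):
  [0→0.5]: (0.00+9.54)/2 × 0.5 = 2.385
  [0.5→1.5]: (9.54+11.20)/2 × 1 = 10.37
  [1.5→3.5]: (11.20+6.25)/2 × 2 = 17.45
  [3.5→3.75]: (6.25+5.76)/2 × 0.25 = 1.50125
  [3.75→4]: (5.76+5.30)/2 × 0.25 = 1.3825
  [4→6]: (5.30+2.71)/2 × 2 = 8.01
  Sum = 41.09875 mcg/mL·hr
Tail: C_last/k_e = 2.71/0.336 = 8.065
AUC_0→∞ (intramuscular injection) = 41.09875 + 8.065 = 49.16375 mcg/mL·hr
F = (AUC_ev/D_ev)/(AUC_iv/D_iv) = (49.16375/500)/(36.3/250) = 0.0983275/0.1452 = 0.6772

F = 0.68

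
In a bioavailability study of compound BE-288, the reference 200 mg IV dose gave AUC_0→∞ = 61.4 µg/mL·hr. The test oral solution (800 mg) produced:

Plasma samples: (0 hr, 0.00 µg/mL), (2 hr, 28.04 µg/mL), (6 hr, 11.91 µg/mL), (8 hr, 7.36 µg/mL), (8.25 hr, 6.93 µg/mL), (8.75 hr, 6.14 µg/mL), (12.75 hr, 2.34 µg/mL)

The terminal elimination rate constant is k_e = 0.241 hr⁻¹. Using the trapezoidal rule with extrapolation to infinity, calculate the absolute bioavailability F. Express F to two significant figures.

Trapezoidal AUC_0→12.75 (oral solution):
  [0→2]: (0.00+28.04)/2 × 2 = 28.04
  [2→6]: (28.04+11.91)/2 × 4 = 79.9
  [6→8]: (11.91+7.36)/2 × 2 = 19.27
  [8→8.25]: (7.36+6.93)/2 × 0.25 = 1.78625
  [8.25→8.75]: (6.93+6.14)/2 × 0.5 = 3.2675
  [8.75→12.75]: (6.14+2.34)/2 × 4 = 16.96
  Sum = 149.22375 µg/mL·hr
Tail: C_last/k_e = 2.34/0.241 = 9.710
AUC_0→∞ (oral solution) = 149.22375 + 9.710 = 158.93375 µg/mL·hr
F = (AUC_ev/D_ev)/(AUC_iv/D_iv) = (158.93375/800)/(61.4/200) = 0.198667/0.307 = 0.6471

F = 0.65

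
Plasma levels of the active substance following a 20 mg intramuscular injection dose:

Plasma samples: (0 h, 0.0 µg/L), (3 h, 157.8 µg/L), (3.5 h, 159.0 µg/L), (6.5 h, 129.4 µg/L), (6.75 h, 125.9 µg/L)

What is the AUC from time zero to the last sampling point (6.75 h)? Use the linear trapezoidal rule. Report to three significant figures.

AUC = 780 µg/L·h

Trapezoidal AUC_0→6.75:
  [0→3]: (0.0+157.8)/2 × 3 = 236.7
  [3→3.5]: (157.8+159.0)/2 × 0.5 = 79.2
  [3.5→6.5]: (159.0+129.4)/2 × 3 = 432.6
  [6.5→6.75]: (129.4+125.9)/2 × 0.25 = 31.9125
  Sum = 780.4125 µg/L·h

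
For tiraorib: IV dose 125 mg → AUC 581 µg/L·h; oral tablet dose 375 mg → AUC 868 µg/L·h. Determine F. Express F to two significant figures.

F = (AUC_ev / D_ev) / (AUC_iv / D_iv)
  = (868/375) / (581/125)
  = 2.31467 / 4.648 = 0.4980

F = 0.50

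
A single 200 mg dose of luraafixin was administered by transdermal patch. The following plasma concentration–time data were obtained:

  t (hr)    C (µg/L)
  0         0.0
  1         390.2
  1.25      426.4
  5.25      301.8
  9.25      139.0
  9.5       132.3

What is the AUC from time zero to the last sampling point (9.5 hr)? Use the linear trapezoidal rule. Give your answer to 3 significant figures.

Trapezoidal AUC_0→9.5:
  [0→1]: (0.0+390.2)/2 × 1 = 195.1
  [1→1.25]: (390.2+426.4)/2 × 0.25 = 102.075
  [1.25→5.25]: (426.4+301.8)/2 × 4 = 1456.4
  [5.25→9.25]: (301.8+139.0)/2 × 4 = 881.6
  [9.25→9.5]: (139.0+132.3)/2 × 0.25 = 33.9125
  Sum = 2669.0875 µg/L·hr

AUC = 2670 µg/L·hr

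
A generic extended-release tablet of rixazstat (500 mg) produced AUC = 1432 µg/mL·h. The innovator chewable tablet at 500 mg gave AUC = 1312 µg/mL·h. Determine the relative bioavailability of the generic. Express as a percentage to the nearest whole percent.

F_rel = (AUC_test/D_test) / (AUC_ref/D_ref)
      = (1432/500) / (1312/500)
      = 2.864 / 2.624 = 1.0915 = 109.15%

F_rel = 109%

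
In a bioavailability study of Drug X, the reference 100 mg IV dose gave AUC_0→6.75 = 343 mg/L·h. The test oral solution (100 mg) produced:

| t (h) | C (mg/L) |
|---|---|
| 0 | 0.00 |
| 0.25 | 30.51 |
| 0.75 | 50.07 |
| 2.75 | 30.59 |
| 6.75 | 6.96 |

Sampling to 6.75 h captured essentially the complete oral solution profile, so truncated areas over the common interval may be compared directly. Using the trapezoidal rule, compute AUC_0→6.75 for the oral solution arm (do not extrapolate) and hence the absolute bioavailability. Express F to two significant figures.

F = 0.52

Trapezoidal AUC_0→6.75 (oral solution):
  [0→0.25]: (0.00+30.51)/2 × 0.25 = 3.81375
  [0.25→0.75]: (30.51+50.07)/2 × 0.5 = 20.145
  [0.75→2.75]: (50.07+30.59)/2 × 2 = 80.66
  [2.75→6.75]: (30.59+6.96)/2 × 4 = 75.1
  Sum = 179.71875 mg/L·h
F = (AUC_ev/D_ev)/(AUC_iv/D_iv) = (179.71875/100)/(343/100) = 1.7971875/3.43 = 0.5240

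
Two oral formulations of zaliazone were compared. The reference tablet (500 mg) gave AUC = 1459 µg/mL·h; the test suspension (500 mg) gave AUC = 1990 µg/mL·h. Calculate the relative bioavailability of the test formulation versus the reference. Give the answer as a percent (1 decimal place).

F_rel = (AUC_test/D_test) / (AUC_ref/D_ref)
      = (1990/500) / (1459/500)
      = 3.98 / 2.918 = 1.3639 = 136.39%

F_rel = 136.4%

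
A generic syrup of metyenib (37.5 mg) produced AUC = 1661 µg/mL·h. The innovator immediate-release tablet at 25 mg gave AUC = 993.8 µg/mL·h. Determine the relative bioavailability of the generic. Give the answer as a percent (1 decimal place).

F_rel = (AUC_test/D_test) / (AUC_ref/D_ref)
      = (1661/37.5) / (993.8/25)
      = 44.2933 / 39.752 = 1.1142 = 111.42%

F_rel = 111.4%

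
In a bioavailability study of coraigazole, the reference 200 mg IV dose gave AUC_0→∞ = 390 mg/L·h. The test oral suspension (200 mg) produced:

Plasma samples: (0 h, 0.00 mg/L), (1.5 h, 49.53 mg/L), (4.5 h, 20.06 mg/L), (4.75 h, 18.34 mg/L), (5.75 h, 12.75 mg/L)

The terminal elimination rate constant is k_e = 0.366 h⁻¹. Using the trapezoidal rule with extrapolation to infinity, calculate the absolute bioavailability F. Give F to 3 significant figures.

Trapezoidal AUC_0→5.75 (oral suspension):
  [0→1.5]: (0.00+49.53)/2 × 1.5 = 37.1475
  [1.5→4.5]: (49.53+20.06)/2 × 3 = 104.385
  [4.5→4.75]: (20.06+18.34)/2 × 0.25 = 4.8
  [4.75→5.75]: (18.34+12.75)/2 × 1 = 15.545
  Sum = 161.8775 mg/L·h
Tail: C_last/k_e = 12.75/0.366 = 34.836
AUC_0→∞ (oral suspension) = 161.8775 + 34.836 = 196.7135 mg/L·h
F = (AUC_ev/D_ev)/(AUC_iv/D_iv) = (196.7135/200)/(390/200) = 0.9835675/1.95 = 0.5044

F = 0.504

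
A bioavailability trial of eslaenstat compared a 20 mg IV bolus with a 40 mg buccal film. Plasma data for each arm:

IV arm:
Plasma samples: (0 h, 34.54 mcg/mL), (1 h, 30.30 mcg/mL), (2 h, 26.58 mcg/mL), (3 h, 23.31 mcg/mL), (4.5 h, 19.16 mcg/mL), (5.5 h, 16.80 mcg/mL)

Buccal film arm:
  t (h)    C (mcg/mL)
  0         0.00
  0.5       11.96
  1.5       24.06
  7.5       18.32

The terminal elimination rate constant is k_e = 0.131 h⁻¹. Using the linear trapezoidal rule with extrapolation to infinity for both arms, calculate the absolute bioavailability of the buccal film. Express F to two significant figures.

Trapezoidal AUC_0→5.5 (IV):
  [0→1]: (34.54+30.30)/2 × 1 = 32.42
  [1→2]: (30.30+26.58)/2 × 1 = 28.44
  [2→3]: (26.58+23.31)/2 × 1 = 24.945
  [3→4.5]: (23.31+19.16)/2 × 1.5 = 31.8525
  [4.5→5.5]: (19.16+16.80)/2 × 1 = 17.98
  Sum = 135.6375 mcg/mL·h
IV tail: 16.80/0.131 = 128.244; AUC_iv,0→∞ = 135.6375 + 128.244 = 263.8815 mcg/mL·h
Trapezoidal AUC_0→7.5 (buccal film):
  [0→0.5]: (0.00+11.96)/2 × 0.5 = 2.99
  [0.5→1.5]: (11.96+24.06)/2 × 1 = 18.01
  [1.5→7.5]: (24.06+18.32)/2 × 6 = 127.14
  Sum = 148.14 mcg/mL·h
buccal film tail: 18.32/0.131 = 139.847; AUC_ev,0→∞ = 148.14 + 139.847 = 287.987 mcg/mL·h
F = (AUC_ev/D_ev)/(AUC_iv/D_iv) = (287.987/40)/(263.8815/20) = 7.199675/13.194075 = 0.5457

F = 0.55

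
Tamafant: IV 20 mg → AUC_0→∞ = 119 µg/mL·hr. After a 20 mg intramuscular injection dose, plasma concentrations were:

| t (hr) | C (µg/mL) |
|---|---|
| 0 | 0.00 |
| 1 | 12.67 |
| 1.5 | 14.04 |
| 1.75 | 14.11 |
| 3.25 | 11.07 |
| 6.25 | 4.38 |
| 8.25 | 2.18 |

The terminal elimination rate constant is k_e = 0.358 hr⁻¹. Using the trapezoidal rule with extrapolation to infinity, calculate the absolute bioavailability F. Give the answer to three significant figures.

Trapezoidal AUC_0→8.25 (intramuscular injection):
  [0→1]: (0.00+12.67)/2 × 1 = 6.335
  [1→1.5]: (12.67+14.04)/2 × 0.5 = 6.6775
  [1.5→1.75]: (14.04+14.11)/2 × 0.25 = 3.51875
  [1.75→3.25]: (14.11+11.07)/2 × 1.5 = 18.885
  [3.25→6.25]: (11.07+4.38)/2 × 3 = 23.175
  [6.25→8.25]: (4.38+2.18)/2 × 2 = 6.56
  Sum = 65.15125 µg/mL·hr
Tail: C_last/k_e = 2.18/0.358 = 6.089
AUC_0→∞ (intramuscular injection) = 65.15125 + 6.089 = 71.24025 µg/mL·hr
F = (AUC_ev/D_ev)/(AUC_iv/D_iv) = (71.24025/20)/(119/20) = 3.5620125/5.95 = 0.5987

F = 0.599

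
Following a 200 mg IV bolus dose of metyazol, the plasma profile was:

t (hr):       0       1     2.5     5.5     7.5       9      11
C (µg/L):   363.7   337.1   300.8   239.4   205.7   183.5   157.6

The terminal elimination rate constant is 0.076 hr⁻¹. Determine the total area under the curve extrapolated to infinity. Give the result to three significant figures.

Trapezoidal AUC_0→11:
  [0→1]: (363.7+337.1)/2 × 1 = 350.4
  [1→2.5]: (337.1+300.8)/2 × 1.5 = 478.425
  [2.5→5.5]: (300.8+239.4)/2 × 3 = 810.3
  [5.5→7.5]: (239.4+205.7)/2 × 2 = 445.1
  [7.5→9]: (205.7+183.5)/2 × 1.5 = 291.9
  [9→11]: (183.5+157.6)/2 × 2 = 341.1
  Sum = 2717.225 µg/L·hr
Extrapolated tail: C_last / k_e = 157.6 / 0.076 = 2073.684
AUC_0→∞ = 2717.225 + 2073.684 = 4790.909 µg/L·hr

AUC = 4790 µg/L·hr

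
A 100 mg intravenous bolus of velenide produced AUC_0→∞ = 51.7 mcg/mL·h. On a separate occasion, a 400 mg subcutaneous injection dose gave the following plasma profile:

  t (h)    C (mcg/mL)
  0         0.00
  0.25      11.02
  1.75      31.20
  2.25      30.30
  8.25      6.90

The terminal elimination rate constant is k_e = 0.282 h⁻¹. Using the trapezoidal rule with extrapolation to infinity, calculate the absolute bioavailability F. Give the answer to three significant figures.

F = 0.892

Trapezoidal AUC_0→8.25 (subcutaneous injection):
  [0→0.25]: (0.00+11.02)/2 × 0.25 = 1.3775
  [0.25→1.75]: (11.02+31.20)/2 × 1.5 = 31.665
  [1.75→2.25]: (31.20+30.30)/2 × 0.5 = 15.375
  [2.25→8.25]: (30.30+6.90)/2 × 6 = 111.6
  Sum = 160.0175 mcg/mL·h
Tail: C_last/k_e = 6.90/0.282 = 24.468
AUC_0→∞ (subcutaneous injection) = 160.0175 + 24.468 = 184.4855 mcg/mL·h
F = (AUC_ev/D_ev)/(AUC_iv/D_iv) = (184.4855/400)/(51.7/100) = 0.46121375/0.517 = 0.8921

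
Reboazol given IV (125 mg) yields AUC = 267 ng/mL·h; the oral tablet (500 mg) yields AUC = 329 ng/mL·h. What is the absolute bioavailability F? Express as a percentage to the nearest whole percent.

F = (AUC_ev / D_ev) / (AUC_iv / D_iv)
  = (329/500) / (267/125)
  = 0.658 / 2.136 = 0.3081
  = 30.81%

F = 31%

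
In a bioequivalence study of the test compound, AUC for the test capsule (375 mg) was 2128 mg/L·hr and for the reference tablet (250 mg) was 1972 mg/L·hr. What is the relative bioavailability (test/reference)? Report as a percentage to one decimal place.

F_rel = (AUC_test/D_test) / (AUC_ref/D_ref)
      = (2128/375) / (1972/250)
      = 5.67467 / 7.888 = 0.7194 = 71.94%

F_rel = 71.9%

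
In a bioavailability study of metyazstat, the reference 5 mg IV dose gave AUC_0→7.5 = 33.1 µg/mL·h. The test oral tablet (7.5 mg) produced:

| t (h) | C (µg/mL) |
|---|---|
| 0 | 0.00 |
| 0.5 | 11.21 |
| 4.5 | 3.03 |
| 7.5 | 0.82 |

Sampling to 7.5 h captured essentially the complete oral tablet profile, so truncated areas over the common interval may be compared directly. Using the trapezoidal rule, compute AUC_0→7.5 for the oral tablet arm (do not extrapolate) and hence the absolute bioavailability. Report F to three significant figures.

Trapezoidal AUC_0→7.5 (oral tablet):
  [0→0.5]: (0.00+11.21)/2 × 0.5 = 2.8025
  [0.5→4.5]: (11.21+3.03)/2 × 4 = 28.48
  [4.5→7.5]: (3.03+0.82)/2 × 3 = 5.775
  Sum = 37.0575 µg/mL·h
F = (AUC_ev/D_ev)/(AUC_iv/D_iv) = (37.0575/7.5)/(33.1/5) = 4.941/6.62 = 0.7464

F = 0.746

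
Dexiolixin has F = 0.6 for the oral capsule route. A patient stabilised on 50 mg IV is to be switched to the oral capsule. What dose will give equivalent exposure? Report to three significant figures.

For equal systemic exposure: F × D_ev = D_iv
D_ev = D_iv / F = 50 / 0.6 = 83.3333 mg

D_oral = 83.3 mg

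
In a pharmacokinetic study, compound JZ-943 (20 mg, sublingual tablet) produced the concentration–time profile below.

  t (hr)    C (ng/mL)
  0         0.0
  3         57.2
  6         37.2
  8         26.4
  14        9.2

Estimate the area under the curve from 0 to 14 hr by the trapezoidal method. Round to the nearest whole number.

AUC = 398 ng/mL·hr

Trapezoidal AUC_0→14:
  [0→3]: (0.0+57.2)/2 × 3 = 85.8
  [3→6]: (57.2+37.2)/2 × 3 = 141.6
  [6→8]: (37.2+26.4)/2 × 2 = 63.6
  [8→14]: (26.4+9.2)/2 × 6 = 106.8
  Sum = 397.8 ng/mL·hr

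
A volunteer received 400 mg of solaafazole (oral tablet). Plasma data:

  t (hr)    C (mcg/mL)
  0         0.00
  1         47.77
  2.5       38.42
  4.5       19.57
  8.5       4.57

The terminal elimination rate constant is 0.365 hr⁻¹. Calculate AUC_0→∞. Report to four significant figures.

AUC = 207.3 mcg/mL·hr

Trapezoidal AUC_0→8.5:
  [0→1]: (0.00+47.77)/2 × 1 = 23.885
  [1→2.5]: (47.77+38.42)/2 × 1.5 = 64.6425
  [2.5→4.5]: (38.42+19.57)/2 × 2 = 57.99
  [4.5→8.5]: (19.57+4.57)/2 × 4 = 48.28
  Sum = 194.7975 mcg/mL·hr
Extrapolated tail: C_last / k_e = 4.57 / 0.365 = 12.521
AUC_0→∞ = 194.7975 + 12.521 = 207.3185 mcg/mL·hr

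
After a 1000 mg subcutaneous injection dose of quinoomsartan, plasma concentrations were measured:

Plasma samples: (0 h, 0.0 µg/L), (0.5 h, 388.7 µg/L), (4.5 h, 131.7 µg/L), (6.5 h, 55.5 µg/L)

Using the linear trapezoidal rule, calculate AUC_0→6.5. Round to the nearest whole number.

AUC = 1325 µg/L·h

Trapezoidal AUC_0→6.5:
  [0→0.5]: (0.0+388.7)/2 × 0.5 = 97.175
  [0.5→4.5]: (388.7+131.7)/2 × 4 = 1040.8
  [4.5→6.5]: (131.7+55.5)/2 × 2 = 187.2
  Sum = 1325.175 µg/L·h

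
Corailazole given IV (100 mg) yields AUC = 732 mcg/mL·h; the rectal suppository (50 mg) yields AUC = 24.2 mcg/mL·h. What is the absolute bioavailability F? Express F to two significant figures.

F = (AUC_ev / D_ev) / (AUC_iv / D_iv)
  = (24.2/50) / (732/100)
  = 0.484 / 7.32 = 0.0661

F = 0.066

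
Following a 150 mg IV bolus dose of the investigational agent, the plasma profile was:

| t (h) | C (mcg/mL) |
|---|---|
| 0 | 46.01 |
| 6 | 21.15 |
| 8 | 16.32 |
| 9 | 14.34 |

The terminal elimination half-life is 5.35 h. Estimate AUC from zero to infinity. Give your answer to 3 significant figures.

Trapezoidal AUC_0→9:
  [0→6]: (46.01+21.15)/2 × 6 = 201.48
  [6→8]: (21.15+16.32)/2 × 2 = 37.47
  [8→9]: (16.32+14.34)/2 × 1 = 15.33
  Sum = 254.28 mcg/mL·h
k_e = ln2 / t½ = 0.693147 / 5.35 = 0.1296 h^-1
Extrapolated tail: C_last / k_e = 14.34 / 0.1296 = 110.648
AUC_0→∞ = 254.28 + 110.648 = 364.928 mcg/mL·h

AUC = 365 mcg/mL·h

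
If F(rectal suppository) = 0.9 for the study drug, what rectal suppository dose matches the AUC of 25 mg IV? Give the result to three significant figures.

For equal systemic exposure: F × D_ev = D_iv
D_ev = D_iv / F = 25 / 0.9 = 27.7778 mg

D_rectal = 27.8 mg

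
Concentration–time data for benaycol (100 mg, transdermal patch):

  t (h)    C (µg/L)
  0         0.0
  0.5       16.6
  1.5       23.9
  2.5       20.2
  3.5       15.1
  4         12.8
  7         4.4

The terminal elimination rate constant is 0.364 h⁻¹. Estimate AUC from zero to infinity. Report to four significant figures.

Trapezoidal AUC_0→7:
  [0→0.5]: (0.0+16.6)/2 × 0.5 = 4.15
  [0.5→1.5]: (16.6+23.9)/2 × 1 = 20.25
  [1.5→2.5]: (23.9+20.2)/2 × 1 = 22.05
  [2.5→3.5]: (20.2+15.1)/2 × 1 = 17.65
  [3.5→4]: (15.1+12.8)/2 × 0.5 = 6.975
  [4→7]: (12.8+4.4)/2 × 3 = 25.8
  Sum = 96.875 µg/L·h
Extrapolated tail: C_last / k_e = 4.4 / 0.364 = 12.088
AUC_0→∞ = 96.875 + 12.088 = 108.963 µg/L·h

AUC = 109.0 µg/L·h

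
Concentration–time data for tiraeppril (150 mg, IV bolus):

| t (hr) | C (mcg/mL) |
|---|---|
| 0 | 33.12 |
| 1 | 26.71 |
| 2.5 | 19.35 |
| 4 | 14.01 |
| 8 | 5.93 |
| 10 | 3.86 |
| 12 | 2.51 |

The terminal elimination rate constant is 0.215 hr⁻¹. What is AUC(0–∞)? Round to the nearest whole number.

Trapezoidal AUC_0→12:
  [0→1]: (33.12+26.71)/2 × 1 = 29.915
  [1→2.5]: (26.71+19.35)/2 × 1.5 = 34.545
  [2.5→4]: (19.35+14.01)/2 × 1.5 = 25.02
  [4→8]: (14.01+5.93)/2 × 4 = 39.88
  [8→10]: (5.93+3.86)/2 × 2 = 9.79
  [10→12]: (3.86+2.51)/2 × 2 = 6.37
  Sum = 145.52 mcg/mL·hr
Extrapolated tail: C_last / k_e = 2.51 / 0.215 = 11.674
AUC_0→∞ = 145.52 + 11.674 = 157.194 mcg/mL·hr

AUC = 157 mcg/mL·hr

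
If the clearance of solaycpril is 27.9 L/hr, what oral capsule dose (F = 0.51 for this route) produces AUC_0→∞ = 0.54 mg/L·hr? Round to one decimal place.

Dose = CL × AUC_0→∞ / F
     = 27.9 × 0.54 / 0.51 = 29.5412 mg

Dose = 29.5 mg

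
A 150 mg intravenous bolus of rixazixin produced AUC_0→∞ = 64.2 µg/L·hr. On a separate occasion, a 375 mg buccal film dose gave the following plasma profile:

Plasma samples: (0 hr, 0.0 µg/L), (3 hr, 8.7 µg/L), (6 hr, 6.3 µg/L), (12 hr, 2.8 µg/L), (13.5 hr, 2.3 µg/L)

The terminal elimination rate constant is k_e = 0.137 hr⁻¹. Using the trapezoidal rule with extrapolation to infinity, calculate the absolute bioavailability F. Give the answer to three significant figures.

Trapezoidal AUC_0→13.5 (buccal film):
  [0→3]: (0.0+8.7)/2 × 3 = 13.05
  [3→6]: (8.7+6.3)/2 × 3 = 22.5
  [6→12]: (6.3+2.8)/2 × 6 = 27.3
  [12→13.5]: (2.8+2.3)/2 × 1.5 = 3.825
  Sum = 66.675 µg/L·hr
Tail: C_last/k_e = 2.3/0.137 = 16.788
AUC_0→∞ (buccal film) = 66.675 + 16.788 = 83.463 µg/L·hr
F = (AUC_ev/D_ev)/(AUC_iv/D_iv) = (83.463/375)/(64.2/150) = 0.222568/0.428 = 0.5200

F = 0.520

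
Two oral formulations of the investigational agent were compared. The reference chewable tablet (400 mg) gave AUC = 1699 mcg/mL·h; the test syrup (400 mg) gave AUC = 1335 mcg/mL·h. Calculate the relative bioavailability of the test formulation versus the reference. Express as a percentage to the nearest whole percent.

F_rel = 79%

F_rel = (AUC_test/D_test) / (AUC_ref/D_ref)
      = (1335/400) / (1699/400)
      = 3.3375 / 4.2475 = 0.7858 = 78.58%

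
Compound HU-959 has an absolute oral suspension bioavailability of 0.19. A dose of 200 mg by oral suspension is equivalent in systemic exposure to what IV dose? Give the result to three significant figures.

D_iv = 38.0 mg

Systemic exposure from an extravascular dose = F × D_ev, so the equivalent IV dose is F × D_ev.
D_iv = F × D_ev = 0.19 × 200 = 38 mg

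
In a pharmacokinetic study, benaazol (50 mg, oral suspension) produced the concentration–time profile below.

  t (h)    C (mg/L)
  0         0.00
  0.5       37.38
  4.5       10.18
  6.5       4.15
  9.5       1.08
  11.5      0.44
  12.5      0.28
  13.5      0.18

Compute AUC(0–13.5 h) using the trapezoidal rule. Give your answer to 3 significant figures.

AUC = 129 mg/L·h

Trapezoidal AUC_0→13.5:
  [0→0.5]: (0.00+37.38)/2 × 0.5 = 9.345
  [0.5→4.5]: (37.38+10.18)/2 × 4 = 95.12
  [4.5→6.5]: (10.18+4.15)/2 × 2 = 14.33
  [6.5→9.5]: (4.15+1.08)/2 × 3 = 7.845
  [9.5→11.5]: (1.08+0.44)/2 × 2 = 1.52
  [11.5→12.5]: (0.44+0.28)/2 × 1 = 0.36
  [12.5→13.5]: (0.28+0.18)/2 × 1 = 0.23
  Sum = 128.75 mg/L·h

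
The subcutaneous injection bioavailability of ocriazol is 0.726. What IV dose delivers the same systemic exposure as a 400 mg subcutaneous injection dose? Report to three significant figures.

D_iv = 290 mg

Systemic exposure from an extravascular dose = F × D_ev, so the equivalent IV dose is F × D_ev.
D_iv = F × D_ev = 0.726 × 400 = 290.4 mg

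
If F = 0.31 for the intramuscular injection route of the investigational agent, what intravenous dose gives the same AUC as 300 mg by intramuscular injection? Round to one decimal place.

D_iv = 93.0 mg

Systemic exposure from an extravascular dose = F × D_ev, so the equivalent IV dose is F × D_ev.
D_iv = F × D_ev = 0.31 × 300 = 93 mg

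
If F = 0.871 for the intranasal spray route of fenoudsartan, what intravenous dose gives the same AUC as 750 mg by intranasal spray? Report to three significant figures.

Systemic exposure from an extravascular dose = F × D_ev, so the equivalent IV dose is F × D_ev.
D_iv = F × D_ev = 0.871 × 750 = 653.25 mg

D_iv = 653 mg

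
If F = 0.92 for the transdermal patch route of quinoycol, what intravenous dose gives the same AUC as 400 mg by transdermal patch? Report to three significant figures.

Systemic exposure from an extravascular dose = F × D_ev, so the equivalent IV dose is F × D_ev.
D_iv = F × D_ev = 0.92 × 400 = 368 mg

D_iv = 368 mg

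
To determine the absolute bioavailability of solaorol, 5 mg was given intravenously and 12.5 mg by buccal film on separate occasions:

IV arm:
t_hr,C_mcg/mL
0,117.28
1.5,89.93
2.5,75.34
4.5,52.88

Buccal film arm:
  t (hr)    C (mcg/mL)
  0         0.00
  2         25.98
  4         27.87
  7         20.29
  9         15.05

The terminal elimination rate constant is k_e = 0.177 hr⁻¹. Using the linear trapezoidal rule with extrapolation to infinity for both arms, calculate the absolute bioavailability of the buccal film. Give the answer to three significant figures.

Trapezoidal AUC_0→4.5 (IV):
  [0→1.5]: (117.28+89.93)/2 × 1.5 = 155.4075
  [1.5→2.5]: (89.93+75.34)/2 × 1 = 82.635
  [2.5→4.5]: (75.34+52.88)/2 × 2 = 128.22
  Sum = 366.2625 mcg/mL·hr
IV tail: 52.88/0.177 = 298.757; AUC_iv,0→∞ = 366.2625 + 298.757 = 665.0195 mcg/mL·hr
Trapezoidal AUC_0→9 (buccal film):
  [0→2]: (0.00+25.98)/2 × 2 = 25.98
  [2→4]: (25.98+27.87)/2 × 2 = 53.85
  [4→7]: (27.87+20.29)/2 × 3 = 72.24
  [7→9]: (20.29+15.05)/2 × 2 = 35.34
  Sum = 187.41 mcg/mL·hr
buccal film tail: 15.05/0.177 = 85.028; AUC_ev,0→∞ = 187.41 + 85.028 = 272.438 mcg/mL·hr
F = (AUC_ev/D_ev)/(AUC_iv/D_iv) = (272.438/12.5)/(665.0195/5) = 21.79504/133.0039 = 0.1639

F = 0.164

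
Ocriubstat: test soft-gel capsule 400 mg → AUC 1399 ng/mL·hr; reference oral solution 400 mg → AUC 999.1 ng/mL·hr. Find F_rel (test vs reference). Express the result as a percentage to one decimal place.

F_rel = 140.0%

F_rel = (AUC_test/D_test) / (AUC_ref/D_ref)
      = (1399/400) / (999.1/400)
      = 3.4975 / 2.49775 = 1.4003 = 140.03%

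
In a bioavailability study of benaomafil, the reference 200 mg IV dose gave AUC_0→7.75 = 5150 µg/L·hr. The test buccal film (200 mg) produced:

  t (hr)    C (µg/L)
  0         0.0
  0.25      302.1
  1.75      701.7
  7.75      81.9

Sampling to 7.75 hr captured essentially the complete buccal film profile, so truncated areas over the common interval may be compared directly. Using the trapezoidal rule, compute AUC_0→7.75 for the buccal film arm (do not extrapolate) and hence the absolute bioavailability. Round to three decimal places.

Trapezoidal AUC_0→7.75 (buccal film):
  [0→0.25]: (0.0+302.1)/2 × 0.25 = 37.7625
  [0.25→1.75]: (302.1+701.7)/2 × 1.5 = 752.85
  [1.75→7.75]: (701.7+81.9)/2 × 6 = 2350.8
  Sum = 3141.4125 µg/L·hr
F = (AUC_ev/D_ev)/(AUC_iv/D_iv) = (3141.4125/200)/(5150/200) = 15.7071/25.75 = 0.6100

F = 0.610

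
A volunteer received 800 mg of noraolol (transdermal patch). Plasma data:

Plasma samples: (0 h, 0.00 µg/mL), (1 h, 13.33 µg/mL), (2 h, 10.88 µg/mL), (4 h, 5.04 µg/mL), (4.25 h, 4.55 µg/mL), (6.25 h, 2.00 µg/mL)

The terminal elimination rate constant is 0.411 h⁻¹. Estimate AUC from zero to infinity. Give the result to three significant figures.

AUC = 47.3 µg/mL·h

Trapezoidal AUC_0→6.25:
  [0→1]: (0.00+13.33)/2 × 1 = 6.665
  [1→2]: (13.33+10.88)/2 × 1 = 12.105
  [2→4]: (10.88+5.04)/2 × 2 = 15.92
  [4→4.25]: (5.04+4.55)/2 × 0.25 = 1.19875
  [4.25→6.25]: (4.55+2.00)/2 × 2 = 6.55
  Sum = 42.43875 µg/mL·h
Extrapolated tail: C_last / k_e = 2.00 / 0.411 = 4.866
AUC_0→∞ = 42.43875 + 4.866 = 47.30475 µg/mL·h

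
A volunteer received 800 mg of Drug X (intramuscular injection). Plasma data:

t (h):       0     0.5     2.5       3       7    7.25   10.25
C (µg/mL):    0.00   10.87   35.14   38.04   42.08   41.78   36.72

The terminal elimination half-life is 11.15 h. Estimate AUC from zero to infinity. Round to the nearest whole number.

Trapezoidal AUC_0→10.25:
  [0→0.5]: (0.00+10.87)/2 × 0.5 = 2.7175
  [0.5→2.5]: (10.87+35.14)/2 × 2 = 46.01
  [2.5→3]: (35.14+38.04)/2 × 0.5 = 18.295
  [3→7]: (38.04+42.08)/2 × 4 = 160.24
  [7→7.25]: (42.08+41.78)/2 × 0.25 = 10.4825
  [7.25→10.25]: (41.78+36.72)/2 × 3 = 117.75
  Sum = 355.495 µg/mL·h
k_e = ln2 / t½ = 0.693147 / 11.15 = 0.0622 h^-1
Extrapolated tail: C_last / k_e = 36.72 / 0.0622 = 590.354
AUC_0→∞ = 355.495 + 590.354 = 945.849 µg/mL·h

AUC = 946 µg/mL·h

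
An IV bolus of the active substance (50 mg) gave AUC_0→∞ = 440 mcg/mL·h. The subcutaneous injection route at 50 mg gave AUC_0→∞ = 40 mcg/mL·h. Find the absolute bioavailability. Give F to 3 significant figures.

F = (AUC_ev / D_ev) / (AUC_iv / D_iv)
  = (40/50) / (440/50)
  = 0.8 / 8.8 = 0.0909

F = 0.0909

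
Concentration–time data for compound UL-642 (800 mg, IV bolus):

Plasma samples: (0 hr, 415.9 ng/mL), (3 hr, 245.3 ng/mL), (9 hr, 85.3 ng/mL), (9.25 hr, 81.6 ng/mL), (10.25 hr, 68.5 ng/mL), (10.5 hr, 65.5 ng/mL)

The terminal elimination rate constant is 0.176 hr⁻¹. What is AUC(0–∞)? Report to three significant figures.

AUC = 2470 ng/mL·hr

Trapezoidal AUC_0→10.5:
  [0→3]: (415.9+245.3)/2 × 3 = 991.8
  [3→9]: (245.3+85.3)/2 × 6 = 991.8
  [9→9.25]: (85.3+81.6)/2 × 0.25 = 20.8625
  [9.25→10.25]: (81.6+68.5)/2 × 1 = 75.05
  [10.25→10.5]: (68.5+65.5)/2 × 0.25 = 16.75
  Sum = 2096.2625 ng/mL·hr
Extrapolated tail: C_last / k_e = 65.5 / 0.176 = 372.159
AUC_0→∞ = 2096.2625 + 372.159 = 2468.4215 ng/mL·hr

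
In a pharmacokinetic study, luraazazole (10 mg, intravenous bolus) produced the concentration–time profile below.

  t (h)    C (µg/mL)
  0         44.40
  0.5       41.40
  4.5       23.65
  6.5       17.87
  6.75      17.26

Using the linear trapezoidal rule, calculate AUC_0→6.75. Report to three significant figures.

Trapezoidal AUC_0→6.75:
  [0→0.5]: (44.40+41.40)/2 × 0.5 = 21.45
  [0.5→4.5]: (41.40+23.65)/2 × 4 = 130.1
  [4.5→6.5]: (23.65+17.87)/2 × 2 = 41.52
  [6.5→6.75]: (17.87+17.26)/2 × 0.25 = 4.39125
  Sum = 197.46125 µg/mL·h

AUC = 197 µg/mL·h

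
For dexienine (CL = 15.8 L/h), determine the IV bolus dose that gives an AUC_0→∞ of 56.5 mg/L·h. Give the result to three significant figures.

Dose = 893 mg

Dose_iv = CL × AUC_0→∞
     = 15.8 × 56.5 = 892.7 mg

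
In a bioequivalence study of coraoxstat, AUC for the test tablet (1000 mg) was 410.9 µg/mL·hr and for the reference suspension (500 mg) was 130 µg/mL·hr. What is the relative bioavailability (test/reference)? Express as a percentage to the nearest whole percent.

F_rel = (AUC_test/D_test) / (AUC_ref/D_ref)
      = (410.9/1000) / (130/500)
      = 0.4109 / 0.26 = 1.5804 = 158.04%

F_rel = 158%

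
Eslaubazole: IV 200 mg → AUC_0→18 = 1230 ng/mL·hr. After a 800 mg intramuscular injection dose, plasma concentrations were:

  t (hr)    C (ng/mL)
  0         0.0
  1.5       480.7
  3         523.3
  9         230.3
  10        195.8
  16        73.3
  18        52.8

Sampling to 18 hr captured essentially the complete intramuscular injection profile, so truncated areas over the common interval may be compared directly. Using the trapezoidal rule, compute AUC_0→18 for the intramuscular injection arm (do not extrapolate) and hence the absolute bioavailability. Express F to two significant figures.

F = 0.92

Trapezoidal AUC_0→18 (intramuscular injection):
  [0→1.5]: (0.0+480.7)/2 × 1.5 = 360.525
  [1.5→3]: (480.7+523.3)/2 × 1.5 = 753.0
  [3→9]: (523.3+230.3)/2 × 6 = 2260.8
  [9→10]: (230.3+195.8)/2 × 1 = 213.05
  [10→16]: (195.8+73.3)/2 × 6 = 807.3
  [16→18]: (73.3+52.8)/2 × 2 = 126.1
  Sum = 4520.775 ng/mL·hr
F = (AUC_ev/D_ev)/(AUC_iv/D_iv) = (4520.775/800)/(1230/200) = 5.65097/6.15 = 0.9189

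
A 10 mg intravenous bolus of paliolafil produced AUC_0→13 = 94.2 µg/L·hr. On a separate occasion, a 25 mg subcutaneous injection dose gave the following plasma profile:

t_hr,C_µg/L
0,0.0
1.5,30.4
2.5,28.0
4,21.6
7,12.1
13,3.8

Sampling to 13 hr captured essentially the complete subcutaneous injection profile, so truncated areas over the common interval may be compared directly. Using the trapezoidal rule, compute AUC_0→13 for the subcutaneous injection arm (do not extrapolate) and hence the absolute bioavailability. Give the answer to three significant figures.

Trapezoidal AUC_0→13 (subcutaneous injection):
  [0→1.5]: (0.0+30.4)/2 × 1.5 = 22.8
  [1.5→2.5]: (30.4+28.0)/2 × 1 = 29.2
  [2.5→4]: (28.0+21.6)/2 × 1.5 = 37.2
  [4→7]: (21.6+12.1)/2 × 3 = 50.55
  [7→13]: (12.1+3.8)/2 × 6 = 47.7
  Sum = 187.45 µg/L·hr
F = (AUC_ev/D_ev)/(AUC_iv/D_iv) = (187.45/25)/(94.2/10) = 7.498/9.42 = 0.7960

F = 0.796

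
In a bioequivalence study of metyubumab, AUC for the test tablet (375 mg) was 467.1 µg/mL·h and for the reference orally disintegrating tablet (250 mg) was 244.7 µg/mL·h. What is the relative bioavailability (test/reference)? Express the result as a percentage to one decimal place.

F_rel = 127.3%

F_rel = (AUC_test/D_test) / (AUC_ref/D_ref)
      = (467.1/375) / (244.7/250)
      = 1.2456 / 0.9788 = 1.2726 = 127.26%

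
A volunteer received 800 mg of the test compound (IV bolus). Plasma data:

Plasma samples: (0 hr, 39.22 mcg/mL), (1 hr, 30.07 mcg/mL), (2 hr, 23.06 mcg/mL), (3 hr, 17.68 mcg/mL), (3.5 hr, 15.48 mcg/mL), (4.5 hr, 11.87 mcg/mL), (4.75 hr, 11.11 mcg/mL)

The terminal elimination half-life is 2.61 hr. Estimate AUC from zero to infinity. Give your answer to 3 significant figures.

AUC = 148 mcg/mL·hr

Trapezoidal AUC_0→4.75:
  [0→1]: (39.22+30.07)/2 × 1 = 34.645
  [1→2]: (30.07+23.06)/2 × 1 = 26.565
  [2→3]: (23.06+17.68)/2 × 1 = 20.37
  [3→3.5]: (17.68+15.48)/2 × 0.5 = 8.29
  [3.5→4.5]: (15.48+11.87)/2 × 1 = 13.675
  [4.5→4.75]: (11.87+11.11)/2 × 0.25 = 2.8725
  Sum = 106.4175 mcg/mL·hr
k_e = ln2 / t½ = 0.693147 / 2.61 = 0.2656 hr^-1
Extrapolated tail: C_last / k_e = 11.11 / 0.2656 = 41.830
AUC_0→∞ = 106.4175 + 41.830 = 148.2475 mcg/mL·hr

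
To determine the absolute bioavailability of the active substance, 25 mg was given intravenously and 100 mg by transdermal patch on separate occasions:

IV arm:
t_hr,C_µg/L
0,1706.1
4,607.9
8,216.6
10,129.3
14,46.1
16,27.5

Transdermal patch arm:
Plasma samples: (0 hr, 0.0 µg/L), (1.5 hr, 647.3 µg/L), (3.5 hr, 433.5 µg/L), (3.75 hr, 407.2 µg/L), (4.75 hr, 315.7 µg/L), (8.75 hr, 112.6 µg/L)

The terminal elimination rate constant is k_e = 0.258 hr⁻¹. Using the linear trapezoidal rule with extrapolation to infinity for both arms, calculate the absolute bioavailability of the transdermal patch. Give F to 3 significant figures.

Trapezoidal AUC_0→16 (IV):
  [0→4]: (1706.1+607.9)/2 × 4 = 4628.0
  [4→8]: (607.9+216.6)/2 × 4 = 1649.0
  [8→10]: (216.6+129.3)/2 × 2 = 345.9
  [10→14]: (129.3+46.1)/2 × 4 = 350.8
  [14→16]: (46.1+27.5)/2 × 2 = 73.6
  Sum = 7047.3 µg/L·hr
IV tail: 27.5/0.258 = 106.589; AUC_iv,0→∞ = 7047.3 + 106.589 = 7153.889 µg/L·hr
Trapezoidal AUC_0→8.75 (transdermal patch):
  [0→1.5]: (0.0+647.3)/2 × 1.5 = 485.475
  [1.5→3.5]: (647.3+433.5)/2 × 2 = 1080.8
  [3.5→3.75]: (433.5+407.2)/2 × 0.25 = 105.0875
  [3.75→4.75]: (407.2+315.7)/2 × 1 = 361.45
  [4.75→8.75]: (315.7+112.6)/2 × 4 = 856.6
  Sum = 2889.4125 µg/L·hr
transdermal patch tail: 112.6/0.258 = 436.434; AUC_ev,0→∞ = 2889.4125 + 436.434 = 3325.8465 µg/L·hr
F = (AUC_ev/D_ev)/(AUC_iv/D_iv) = (3325.8465/100)/(7153.889/25) = 33.258465/286.15556 = 0.1162

F = 0.116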